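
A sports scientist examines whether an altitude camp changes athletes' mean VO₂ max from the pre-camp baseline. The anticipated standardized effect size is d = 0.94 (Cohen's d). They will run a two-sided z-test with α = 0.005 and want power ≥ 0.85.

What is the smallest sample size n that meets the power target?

Set Φ(δ − 2.807) = 0.85; then δ − 2.807 = Φ⁻¹(0.85) = 1.036, giving δ = 3.843.
(The Φ(−δ − z_{α/2}) term is vanishingly small for δ > 0 and is dropped in the standard sample-size formula.)
δ = d·√n ⇒ n = (δ/d)² = (3.843 / 0.94)² = 16.72.
Rounding up, n = 17.

n = 17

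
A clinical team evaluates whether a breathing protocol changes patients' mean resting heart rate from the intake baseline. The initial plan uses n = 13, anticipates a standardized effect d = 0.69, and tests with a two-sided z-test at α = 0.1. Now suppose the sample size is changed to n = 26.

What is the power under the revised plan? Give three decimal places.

Power ≈ 0.969

With n = 26: δ = d·√n = 0.69 × √26 = 3.5183. Critical value z_{0.05} = 1.645.
Revised power = Φ(δ − 1.645) + Φ(−δ − 1.645) = Φ(1.873) + Φ(-5.163) = 0.9695 + 0.0000 = 0.9695.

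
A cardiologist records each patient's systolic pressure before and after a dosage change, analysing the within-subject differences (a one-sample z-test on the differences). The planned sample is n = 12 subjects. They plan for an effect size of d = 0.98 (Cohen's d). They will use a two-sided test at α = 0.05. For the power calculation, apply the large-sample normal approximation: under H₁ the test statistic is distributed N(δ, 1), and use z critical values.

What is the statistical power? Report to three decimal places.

Power ≈ 0.924

Noncentrality parameter: δ = d·√n = 0.98 × √12 = 3.3948
Critical value for a two-sided test at α = 0.05: z_{α/2} = 1.960.
Power = Φ(δ − 1.960) + Φ(−δ − 1.960) = Φ(1.435) + Φ(-5.355) = 0.9243 + 0.0000 = 0.9243.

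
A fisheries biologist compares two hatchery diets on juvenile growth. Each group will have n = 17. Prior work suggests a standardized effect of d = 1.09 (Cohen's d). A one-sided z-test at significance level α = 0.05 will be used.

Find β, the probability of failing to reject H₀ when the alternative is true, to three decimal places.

Noncentrality parameter: δ = d·√(n/2) = 1.09 × √(17/2) = 3.1779
One-sided α = 0.05 → critical value z_{0.05} = 1.645.
Power = P(Z > 1.645 − δ) = Φ(1.533) = 0.9374.
Type II error: β = 1 − power = 1 − 0.9374 = 0.0626.

β ≈ 0.063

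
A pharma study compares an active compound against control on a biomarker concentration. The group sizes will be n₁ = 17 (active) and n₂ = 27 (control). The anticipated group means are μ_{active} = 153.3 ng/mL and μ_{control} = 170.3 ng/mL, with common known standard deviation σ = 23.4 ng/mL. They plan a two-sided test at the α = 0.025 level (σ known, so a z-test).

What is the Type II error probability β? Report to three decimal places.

Standardized effect: d = |μ_{active} − μ_{control}| / σ = |153.3 − 170.3| / 23.4 = 0.7265
Noncentrality parameter: δ = d / √(1/n₁ + 1/n₂) = 0.7265 / √(1/17 + 1/27) = 2.3465
Critical value for a two-sided test at α = 0.025: z_{α/2} = 2.241.
Power = Φ(δ − 2.241) + Φ(−δ − 2.241) = Φ(0.105) + Φ(-4.588) = 0.5418 + 0.0000 = 0.5418.
Type II error: β = 1 − power = 1 − 0.5418 = 0.4582.

β ≈ 0.458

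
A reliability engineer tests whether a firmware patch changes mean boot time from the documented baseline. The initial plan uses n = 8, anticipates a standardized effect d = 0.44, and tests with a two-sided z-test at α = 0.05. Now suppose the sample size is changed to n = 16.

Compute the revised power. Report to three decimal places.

Power ≈ 0.421

With n = 16: δ = d·√n = 0.44 × √16 = 1.7600. Critical value z_{0.025} = 1.960.
Revised power = Φ(δ − 1.960) + Φ(−δ − 1.960) = Φ(-0.200) + Φ(-3.720) = 0.4208 + 0.0001 = 0.4209.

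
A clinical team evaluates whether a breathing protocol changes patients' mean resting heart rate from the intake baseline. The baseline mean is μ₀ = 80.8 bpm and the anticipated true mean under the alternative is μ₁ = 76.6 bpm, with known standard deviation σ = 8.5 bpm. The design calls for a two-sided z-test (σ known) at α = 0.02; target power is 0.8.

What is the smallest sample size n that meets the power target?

n = 42

Standardized effect: d = |μ₁ − μ₀| / σ = |76.6 − 80.8| / 8.5 = 0.4941
Set Φ(δ − 2.326) = 0.8; then δ − 2.326 = Φ⁻¹(0.8) = 0.842, giving δ = 3.168.
(For δ > 0 the lower-tail rejection region contributes negligibly to power, so the one-term inversion is standard.)
δ = d·√n ⇒ n = (δ/d)² = (3.168 / 0.4941)² = 41.11.
Round up to the next whole unit.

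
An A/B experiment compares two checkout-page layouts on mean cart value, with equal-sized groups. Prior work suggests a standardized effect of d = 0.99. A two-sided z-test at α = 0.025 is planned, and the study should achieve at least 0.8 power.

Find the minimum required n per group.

For power 0.8 need Φ(δ − z_{0.0125}) = 0.8, so δ = z_{0.0125} + z_{0.20} = 2.241 + 0.842 = 3.083.
(For δ > 0 the lower-tail rejection region contributes negligibly to power, so the one-term inversion is standard.)
δ = d·√(n/2) ⇒ n = 2(δ/d)² = 2 × (3.083 / 0.99)² = 19.40.
Rounding up, n = 20 per group.

n = 20 per group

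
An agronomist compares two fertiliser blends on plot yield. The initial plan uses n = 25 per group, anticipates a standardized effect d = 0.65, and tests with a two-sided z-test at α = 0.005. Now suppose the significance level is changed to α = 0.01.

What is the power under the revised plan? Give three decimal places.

δ = d·√(n/2) = 0.65 × √(25/2) = 2.2981 (unchanged). New critical value: z_{0.005} = 2.576.
Revised power = Φ(δ − 2.576) + Φ(−δ − 2.576) = Φ(-0.278) + Φ(-4.874) = 0.3906 + 0.0000 = 0.3906.

Power ≈ 0.391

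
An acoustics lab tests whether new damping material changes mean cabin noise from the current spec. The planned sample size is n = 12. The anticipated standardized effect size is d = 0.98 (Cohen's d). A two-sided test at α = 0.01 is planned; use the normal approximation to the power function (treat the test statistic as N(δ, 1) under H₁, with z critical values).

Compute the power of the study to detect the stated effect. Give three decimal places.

Noncentrality parameter: δ = d·√n = 0.98 × √12 = 3.3948
Critical value for a two-sided test at α = 0.01: z_{α/2} = 2.576.
Power = Φ(δ − 2.576) + Φ(−δ − 2.576) = Φ(0.819) + Φ(-5.971) = 0.7936 + 0.0000 = 0.7936.

Power ≈ 0.794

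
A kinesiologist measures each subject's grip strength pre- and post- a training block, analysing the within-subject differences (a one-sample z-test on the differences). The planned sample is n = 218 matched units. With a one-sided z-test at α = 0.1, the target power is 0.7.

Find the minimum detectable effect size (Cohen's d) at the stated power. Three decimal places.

d ≈ 0.122

Need Φ(δ − 1.282) = 0.7, so δ = 1.282 + 0.524 = 1.806.
δ = d·√n ⇒ d = δ/√n = 1.806/√218 = 0.1223.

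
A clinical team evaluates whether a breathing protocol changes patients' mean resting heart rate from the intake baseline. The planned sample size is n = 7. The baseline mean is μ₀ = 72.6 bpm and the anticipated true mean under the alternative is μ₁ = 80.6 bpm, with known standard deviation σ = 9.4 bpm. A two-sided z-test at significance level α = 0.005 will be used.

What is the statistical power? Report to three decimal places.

Standardized effect: d = |μ₁ − μ₀| / σ = |80.6 − 72.6| / 9.4 = 0.8511
Noncentrality parameter: δ = d·√n = 0.8511 × √7 = 2.2517
Two-sided α = 0.005 → critical value z_{0.0025} = 2.807.
Power = Φ(δ − 2.807) + Φ(−δ − 2.807) = Φ(-0.555) + Φ(-5.059) = 0.2893 + 0.0000 = 0.2893.

Power ≈ 0.289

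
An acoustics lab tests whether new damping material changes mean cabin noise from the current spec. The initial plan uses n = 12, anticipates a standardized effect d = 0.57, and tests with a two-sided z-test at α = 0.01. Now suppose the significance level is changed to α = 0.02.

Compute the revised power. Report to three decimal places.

δ = d·√n = 0.57 × √12 = 1.9745 (unchanged). New critical value: z_{0.01} = 2.326.
Revised power = Φ(δ − 2.326) + Φ(−δ − 2.326) = Φ(-0.352) + Φ(-4.301) = 0.3625 + 0.0000 = 0.3625.

Power ≈ 0.362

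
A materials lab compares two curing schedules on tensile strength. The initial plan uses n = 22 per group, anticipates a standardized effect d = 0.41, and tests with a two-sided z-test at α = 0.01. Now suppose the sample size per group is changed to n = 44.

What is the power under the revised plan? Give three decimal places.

Power ≈ 0.257

With n = 44 per group: δ = d·√(n/2) = 0.41 × √(44/2) = 1.9231. Critical value z_{0.005} = 2.576.
Revised power = Φ(δ − 2.576) + Φ(−δ − 2.576) = Φ(-0.653) + Φ(-4.499) = 0.2570 + 0.0000 = 0.2570.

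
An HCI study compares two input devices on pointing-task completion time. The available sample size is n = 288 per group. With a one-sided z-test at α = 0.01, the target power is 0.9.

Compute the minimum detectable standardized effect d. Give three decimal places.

d ≈ 0.301

Required noncentrality: δ = z_{0.01} + z_{0.10} = 2.326 + 1.282 = 3.608.
δ = d·√(n/2) ⇒ d = δ/√(n/2) = 3.608/√(288/2) = 0.3007.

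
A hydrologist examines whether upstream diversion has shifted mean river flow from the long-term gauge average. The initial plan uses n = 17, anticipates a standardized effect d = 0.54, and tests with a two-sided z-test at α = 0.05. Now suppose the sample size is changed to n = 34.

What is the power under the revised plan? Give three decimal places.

Power ≈ 0.883

With n = 34: δ = d·√n = 0.54 × √34 = 3.1487. Critical value z_{0.025} = 1.960.
Revised power = Φ(δ − 1.960) + Φ(−δ − 1.960) = Φ(1.189) + Φ(-5.109) = 0.8827 + 0.0000 = 0.8827.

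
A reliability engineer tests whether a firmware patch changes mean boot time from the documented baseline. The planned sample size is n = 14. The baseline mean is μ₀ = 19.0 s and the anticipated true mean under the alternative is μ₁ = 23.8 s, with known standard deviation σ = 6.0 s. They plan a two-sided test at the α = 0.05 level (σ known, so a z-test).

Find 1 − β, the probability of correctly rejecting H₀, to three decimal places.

Power ≈ 0.849

Standardized effect: d = |μ₁ − μ₀| / σ = |23.8 − 19.0| / 6.0 = 0.8000
Noncentrality parameter: δ = d·√n = 0.8000 × √14 = 2.9933
Two-sided α = 0.05 → critical value z_{0.025} = 1.960.
Power = Φ(δ − 1.960) + Φ(−δ − 1.960) = Φ(1.033) + Φ(-4.953) = 0.8493 + 0.0000 = 0.8493.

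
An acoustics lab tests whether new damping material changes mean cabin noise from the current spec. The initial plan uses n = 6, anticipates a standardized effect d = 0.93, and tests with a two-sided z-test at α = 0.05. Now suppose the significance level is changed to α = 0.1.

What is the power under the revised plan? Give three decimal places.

δ = d·√n = 0.93 × √6 = 2.2780 (unchanged). New critical value: z_{0.05} = 1.645.
Revised power = Φ(δ − 1.645) + Φ(−δ − 1.645) = Φ(0.633) + Φ(-3.923) = 0.7367 + 0.0000 = 0.7367.

Power ≈ 0.737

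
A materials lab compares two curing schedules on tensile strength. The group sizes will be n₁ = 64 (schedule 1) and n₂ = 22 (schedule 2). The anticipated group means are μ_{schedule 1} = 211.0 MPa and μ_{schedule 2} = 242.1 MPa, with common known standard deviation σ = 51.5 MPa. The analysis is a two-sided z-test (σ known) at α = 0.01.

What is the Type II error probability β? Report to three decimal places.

Standardized effect: d = |μ_{schedule 1} − μ_{schedule 2}| / σ = |211.0 − 242.1| / 51.5 = 0.6039
Noncentrality parameter: δ = d / √(1/n₁ + 1/n₂) = 0.6039 / √(1/64 + 1/22) = 2.4435
Critical value for a two-sided test at α = 0.01: z_{α/2} = 2.576.
Power = Φ(δ − 2.576) + Φ(−δ − 2.576) = Φ(-0.132) + Φ(-5.019) = 0.4473 + 0.0000 = 0.4473.
Type II error: β = 1 − power = 1 − 0.4473 = 0.5527.

β ≈ 0.553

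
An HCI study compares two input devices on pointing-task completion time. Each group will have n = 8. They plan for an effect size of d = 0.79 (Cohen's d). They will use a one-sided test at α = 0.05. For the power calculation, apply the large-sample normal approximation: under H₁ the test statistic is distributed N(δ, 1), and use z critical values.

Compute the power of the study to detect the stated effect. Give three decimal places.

Noncentrality parameter: δ = d·√(n/2) = 0.79 × √(8/2) = 1.5800
Critical value for a one-sided test at α = 0.05: z_α = 1.645.
Power = Φ(δ − 1.645) = Φ(-0.065) = 0.4741.

Power ≈ 0.474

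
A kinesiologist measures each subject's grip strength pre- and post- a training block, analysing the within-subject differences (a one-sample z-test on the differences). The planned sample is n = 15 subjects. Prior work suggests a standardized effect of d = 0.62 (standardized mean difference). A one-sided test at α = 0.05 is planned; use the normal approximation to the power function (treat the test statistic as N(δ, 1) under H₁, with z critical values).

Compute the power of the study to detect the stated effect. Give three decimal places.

Power ≈ 0.775

Noncentrality parameter: δ = d·√n = 0.62 × √15 = 2.4012
Critical value for a one-sided test at α = 0.05: z_α = 1.645.
Power = Φ(δ − 1.645) = Φ(0.756) = 0.7753.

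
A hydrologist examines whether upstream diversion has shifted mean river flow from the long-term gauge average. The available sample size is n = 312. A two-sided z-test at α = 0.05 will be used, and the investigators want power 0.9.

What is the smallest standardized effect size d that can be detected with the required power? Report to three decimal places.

Need Φ(δ − 1.960) = 0.9, so δ = 1.960 + 1.282 = 3.242.
(Lower-tail contribution to power is negligible for δ > 0.)
δ = d·√n ⇒ d = δ/√n = 3.242/√312 = 0.1835.

d ≈ 0.184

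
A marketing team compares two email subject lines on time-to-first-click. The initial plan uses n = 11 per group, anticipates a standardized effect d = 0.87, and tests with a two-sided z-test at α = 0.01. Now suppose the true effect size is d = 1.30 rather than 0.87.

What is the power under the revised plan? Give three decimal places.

Power ≈ 0.682

With d = 1.30: δ = d·√(n/2) = 1.30 × √(11/2) = 3.0488. Critical value z_{0.005} = 2.576.
Revised power = Φ(δ − 2.576) + Φ(−δ − 2.576) = Φ(0.473) + Φ(-5.625) = 0.6819 + 0.0000 = 0.6819.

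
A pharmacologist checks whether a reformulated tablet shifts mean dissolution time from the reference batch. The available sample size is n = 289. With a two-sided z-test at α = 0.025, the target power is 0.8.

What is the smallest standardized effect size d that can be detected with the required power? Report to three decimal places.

Need Φ(δ − 2.241) = 0.8, so δ = 2.241 + 0.842 = 3.083.
(Lower-tail contribution to power is negligible for δ > 0.)
δ = d·√n ⇒ d = δ/√n = 3.083/√289 = 0.1814.

d ≈ 0.181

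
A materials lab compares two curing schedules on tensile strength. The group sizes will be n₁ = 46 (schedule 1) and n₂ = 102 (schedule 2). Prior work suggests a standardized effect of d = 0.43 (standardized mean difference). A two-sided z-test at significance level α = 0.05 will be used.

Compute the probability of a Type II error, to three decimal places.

Noncentrality parameter: δ = d / √(1/n₁ + 1/n₂) = 0.43 / √(1/46 + 1/102) = 2.4211
Critical value for a two-sided test at α = 0.05: z_{α/2} = 1.960.
Power = Φ(δ − 1.960) + Φ(−δ − 1.960) = Φ(0.461) + Φ(-4.381) = 0.6777 + 0.0000 = 0.6777.
Type II error: β = 1 − power = 1 − 0.6777 = 0.3223.

β ≈ 0.322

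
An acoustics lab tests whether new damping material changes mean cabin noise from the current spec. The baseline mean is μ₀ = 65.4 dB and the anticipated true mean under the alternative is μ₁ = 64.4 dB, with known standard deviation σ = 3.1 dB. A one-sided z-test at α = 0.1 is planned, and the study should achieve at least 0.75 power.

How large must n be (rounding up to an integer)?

n = 37

Standardized effect: d = |μ₁ − μ₀| / σ = |64.4 − 65.4| / 3.1 = 0.3226
For power 0.75 need Φ(δ − z_{0.1}) = 0.75, so δ = z_{0.1} + z_{0.25} = 1.282 + 0.674 = 1.956.
δ = d·√n ⇒ n = (δ/d)² = (1.956 / 0.3226)² = 36.77.
Rounding up, n = 37.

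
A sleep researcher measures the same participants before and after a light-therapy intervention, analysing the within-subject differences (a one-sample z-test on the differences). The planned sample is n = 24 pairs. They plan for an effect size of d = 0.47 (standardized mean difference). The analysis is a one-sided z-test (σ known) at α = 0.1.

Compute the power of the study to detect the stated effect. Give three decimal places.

Power ≈ 0.846

Noncentrality parameter: δ = d·√n = 0.47 × √24 = 2.3025
Critical value for a one-sided test at α = 0.1: z_α = 1.282.
Power = P(Z > 1.282 − δ) = Φ(1.021) = 0.8464.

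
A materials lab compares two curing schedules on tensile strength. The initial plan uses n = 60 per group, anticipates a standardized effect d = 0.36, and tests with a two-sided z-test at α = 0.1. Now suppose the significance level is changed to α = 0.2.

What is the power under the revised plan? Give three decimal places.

δ = d·√(n/2) = 0.36 × √(60/2) = 1.9718 (unchanged). New critical value: z_{0.1} = 1.282.
Revised power = Φ(δ − 1.282) + Φ(−δ − 1.282) = Φ(0.690) + Φ(-3.253) = 0.7550 + 0.0006 = 0.7556.

Power ≈ 0.756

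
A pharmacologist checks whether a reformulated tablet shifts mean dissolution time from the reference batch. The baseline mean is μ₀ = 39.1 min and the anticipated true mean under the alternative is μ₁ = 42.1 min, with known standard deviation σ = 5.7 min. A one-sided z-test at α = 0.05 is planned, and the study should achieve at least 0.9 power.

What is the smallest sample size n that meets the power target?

n = 31

Standardized effect: d = |μ₁ − μ₀| / σ = |42.1 − 39.1| / 5.7 = 0.5263
For power 0.9 need Φ(δ − z_{0.05}) = 0.9, so δ = z_{0.05} + z_{0.10} = 1.645 + 1.282 = 2.926.
δ = d·√n ⇒ n = (δ/d)² = (2.926 / 0.5263)² = 30.92.
Round up to the next whole unit.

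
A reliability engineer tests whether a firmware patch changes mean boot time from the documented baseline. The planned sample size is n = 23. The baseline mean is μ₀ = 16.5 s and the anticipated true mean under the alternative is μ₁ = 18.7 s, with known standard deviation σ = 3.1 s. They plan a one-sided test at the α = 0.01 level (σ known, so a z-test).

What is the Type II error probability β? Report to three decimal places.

β ≈ 0.141

Standardized effect: d = |μ₁ − μ₀| / σ = |18.7 − 16.5| / 3.1 = 0.7097
Noncentrality parameter: δ = d·√n = 0.7097 × √23 = 3.4035
One-sided α = 0.01 → critical value z_{0.01} = 2.326.
Power = P(Z > 2.326 − δ) = Φ(1.077) = 0.8593.
Type II error: β = 1 − power = 1 − 0.8593 = 0.1407.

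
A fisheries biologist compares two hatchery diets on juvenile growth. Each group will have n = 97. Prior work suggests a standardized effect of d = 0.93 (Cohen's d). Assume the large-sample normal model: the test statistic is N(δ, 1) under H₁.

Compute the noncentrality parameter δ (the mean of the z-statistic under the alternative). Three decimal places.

The noncentrality parameter scales effect size by the design's sample-size factor: δ = d·√(n/2) = 0.93 × √(97/2) = 6.4767

δ ≈ 6.477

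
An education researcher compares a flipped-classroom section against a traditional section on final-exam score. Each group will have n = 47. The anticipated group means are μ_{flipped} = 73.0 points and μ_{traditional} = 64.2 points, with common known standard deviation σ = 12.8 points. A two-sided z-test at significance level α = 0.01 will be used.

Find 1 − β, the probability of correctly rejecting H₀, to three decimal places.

Power ≈ 0.775

Standardized effect: d = |μ_{flipped} − μ_{traditional}| / σ = |73.0 − 64.2| / 12.8 = 0.6875
Noncentrality parameter: δ = d·√(n/2) = 0.6875 × √(47/2) = 3.3328
Critical value for a two-sided test at α = 0.01: z_{α/2} = 2.576.
Power = Φ(δ − 2.576) + Φ(−δ − 2.576) = Φ(0.757) + Φ(-5.909) = 0.7755 + 0.0000 = 0.7755.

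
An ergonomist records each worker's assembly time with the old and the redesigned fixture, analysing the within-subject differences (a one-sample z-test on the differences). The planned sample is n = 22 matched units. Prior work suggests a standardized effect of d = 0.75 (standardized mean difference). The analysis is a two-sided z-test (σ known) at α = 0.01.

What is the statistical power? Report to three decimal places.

Noncentrality parameter: δ = d·√n = 0.75 × √22 = 3.5178
Critical value for a two-sided test at α = 0.01: z_{α/2} = 2.576.
Power = Φ(δ − 2.576) + Φ(−δ − 2.576) = Φ(0.942) + Φ(-6.094) = 0.8269 + 0.0000 = 0.8269.

Power ≈ 0.827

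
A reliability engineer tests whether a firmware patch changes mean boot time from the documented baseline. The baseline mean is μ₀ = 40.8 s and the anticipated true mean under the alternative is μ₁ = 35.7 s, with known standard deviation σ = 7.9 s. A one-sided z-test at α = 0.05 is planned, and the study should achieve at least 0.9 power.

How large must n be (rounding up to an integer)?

Standardized effect: d = |μ₁ − μ₀| / σ = |35.7 − 40.8| / 7.9 = 0.6456
Set Φ(δ − 1.645) = 0.9; then δ − 1.645 = Φ⁻¹(0.9) = 1.282, giving δ = 2.926.
δ = d·√n ⇒ n = (δ/d)² = (2.926 / 0.6456)² = 20.55.
Rounding up, n = 21.

n = 21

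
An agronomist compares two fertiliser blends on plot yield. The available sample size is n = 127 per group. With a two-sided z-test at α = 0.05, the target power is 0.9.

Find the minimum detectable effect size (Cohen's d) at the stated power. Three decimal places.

Need Φ(δ − 1.960) = 0.9, so δ = 1.960 + 1.282 = 3.242.
(The second rejection-region term Φ(−δ − z_{α/2}) is negligible and dropped.)
δ = d·√(n/2) ⇒ d = δ/√(n/2) = 3.242/√(127/2) = 0.4068.

d ≈ 0.407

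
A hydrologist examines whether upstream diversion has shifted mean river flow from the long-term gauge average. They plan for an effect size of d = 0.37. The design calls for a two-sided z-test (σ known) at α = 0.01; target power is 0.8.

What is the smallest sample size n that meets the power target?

Set Φ(δ − 2.576) = 0.8; then δ − 2.576 = Φ⁻¹(0.8) = 0.842, giving δ = 3.417.
(The Φ(−δ − z_{α/2}) term is vanishingly small for δ > 0 and is dropped in the standard sample-size formula.)
δ = d·√n ⇒ n = (δ/d)² = (3.417 / 0.37)² = 85.31.
Rounding up, n = 86.

n = 86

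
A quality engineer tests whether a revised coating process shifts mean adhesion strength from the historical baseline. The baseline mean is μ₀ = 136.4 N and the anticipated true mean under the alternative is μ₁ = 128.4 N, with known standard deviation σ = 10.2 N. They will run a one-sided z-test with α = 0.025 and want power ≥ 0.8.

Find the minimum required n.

n = 13

Standardized effect: d = |μ₁ − μ₀| / σ = |128.4 − 136.4| / 10.2 = 0.7843
Set Φ(δ − 1.960) = 0.8; then δ − 1.960 = Φ⁻¹(0.8) = 0.842, giving δ = 2.802.
δ = d·√n ⇒ n = (δ/d)² = (2.802 / 0.7843)² = 12.76.
Round up to the next whole unit.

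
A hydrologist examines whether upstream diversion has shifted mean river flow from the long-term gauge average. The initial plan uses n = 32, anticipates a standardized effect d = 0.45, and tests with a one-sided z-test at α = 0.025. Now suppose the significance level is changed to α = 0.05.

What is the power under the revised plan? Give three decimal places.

δ = d·√n = 0.45 × √32 = 2.5456 (unchanged). New critical value: z_{0.05} = 1.645.
Revised power = Φ(δ − 1.645) = Φ(0.901) = 0.8161.

Power ≈ 0.816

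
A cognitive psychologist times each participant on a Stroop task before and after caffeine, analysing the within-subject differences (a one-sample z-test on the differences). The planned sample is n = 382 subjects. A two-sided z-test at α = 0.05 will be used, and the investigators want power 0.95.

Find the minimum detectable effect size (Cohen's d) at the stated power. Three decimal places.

Need Φ(δ − 1.960) = 0.95, so δ = 1.960 + 1.645 = 3.605.
(Lower-tail contribution to power is negligible for δ > 0.)
δ = d·√n ⇒ d = δ/√n = 3.605/√382 = 0.1844.

d ≈ 0.184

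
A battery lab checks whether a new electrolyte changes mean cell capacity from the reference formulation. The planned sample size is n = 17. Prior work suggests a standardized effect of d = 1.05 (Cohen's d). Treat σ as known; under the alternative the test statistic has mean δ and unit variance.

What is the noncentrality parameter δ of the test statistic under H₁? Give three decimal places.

δ ≈ 4.329

δ = d·√n = 1.05 × √17 = 4.3293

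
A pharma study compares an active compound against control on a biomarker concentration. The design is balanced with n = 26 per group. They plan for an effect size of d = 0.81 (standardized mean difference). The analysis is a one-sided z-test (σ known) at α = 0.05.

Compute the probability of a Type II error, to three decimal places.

Noncentrality parameter: δ = d·√(n/2) = 0.81 × √(26/2) = 2.9205
One-sided α = 0.05 → critical value z_{0.05} = 1.645.
Power = P(Z > 1.645 − δ) = Φ(1.276) = 0.8990.
Type II error: β = 1 − power = 1 − 0.8990 = 0.1010.

β ≈ 0.101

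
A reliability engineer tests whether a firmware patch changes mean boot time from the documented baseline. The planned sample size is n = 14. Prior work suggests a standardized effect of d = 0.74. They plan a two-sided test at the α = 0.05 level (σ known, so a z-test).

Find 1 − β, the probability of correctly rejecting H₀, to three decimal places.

Noncentrality parameter: δ = d·√n = 0.74 × √14 = 2.7688
Critical value for a two-sided test at α = 0.05: z_{α/2} = 1.960.
Power = Φ(δ − 1.960) + Φ(−δ − 1.960) = Φ(0.809) + Φ(-4.729) = 0.7907 + 0.0000 = 0.7907.

Power ≈ 0.791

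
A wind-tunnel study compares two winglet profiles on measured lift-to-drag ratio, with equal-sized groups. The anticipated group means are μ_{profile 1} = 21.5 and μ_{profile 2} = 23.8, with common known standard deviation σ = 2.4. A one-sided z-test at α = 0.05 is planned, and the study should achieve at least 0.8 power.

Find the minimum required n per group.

n = 14 per group

Standardized effect: d = |μ_{profile 1} − μ_{profile 2}| / σ = |21.5 − 23.8| / 2.4 = 0.9583
For power 0.8 need Φ(δ − z_{0.05}) = 0.8, so δ = z_{0.05} + z_{0.20} = 1.645 + 0.842 = 2.486.
δ = d·√(n/2) ⇒ n = 2(δ/d)² = 2 × (2.486 / 0.9583)² = 13.46.
Round up to the next whole unit.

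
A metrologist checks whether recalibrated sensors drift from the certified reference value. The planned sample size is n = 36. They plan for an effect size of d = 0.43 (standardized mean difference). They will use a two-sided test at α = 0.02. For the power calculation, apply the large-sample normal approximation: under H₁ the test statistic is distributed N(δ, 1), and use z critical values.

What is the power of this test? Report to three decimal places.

Power ≈ 0.600

Noncentrality parameter: δ = d·√n = 0.43 × √36 = 2.5800
Critical value for a two-sided test at α = 0.02: z_{α/2} = 2.326.
Power = Φ(δ − 2.326) + Φ(−δ − 2.326) = Φ(0.254) + Φ(-4.906) = 0.6001 + 0.0000 = 0.6001.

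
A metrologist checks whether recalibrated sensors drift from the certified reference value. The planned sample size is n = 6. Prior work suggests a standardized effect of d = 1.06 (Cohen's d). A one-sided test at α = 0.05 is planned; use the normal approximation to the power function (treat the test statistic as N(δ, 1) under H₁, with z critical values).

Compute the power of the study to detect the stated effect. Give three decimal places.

Noncentrality parameter: δ = d·√n = 1.06 × √6 = 2.5965
One-sided α = 0.05 → critical value z_{0.05} = 1.645.
Power = Φ(δ − 1.645) = Φ(0.952) = 0.8294.

Power ≈ 0.829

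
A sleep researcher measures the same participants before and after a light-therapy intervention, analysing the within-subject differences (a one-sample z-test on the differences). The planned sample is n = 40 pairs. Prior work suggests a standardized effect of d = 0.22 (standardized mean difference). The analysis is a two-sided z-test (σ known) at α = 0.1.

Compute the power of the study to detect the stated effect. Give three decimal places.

Power ≈ 0.401

Noncentrality parameter: λ = d·√n = 0.22 × √40 = 1.3914
Critical value for a two-sided test at α = 0.1: z_{α/2} = 1.645.
Power = Φ(λ − 1.645) + Φ(−λ − 1.645) = Φ(-0.253) + Φ(-3.036) = 0.4000 + 0.0012 = 0.4012.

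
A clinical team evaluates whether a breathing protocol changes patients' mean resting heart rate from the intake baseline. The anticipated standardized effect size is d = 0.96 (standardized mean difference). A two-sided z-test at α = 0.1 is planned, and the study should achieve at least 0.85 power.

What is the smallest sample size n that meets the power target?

Set Φ(δ − 1.645) = 0.85; then δ − 1.645 = Φ⁻¹(0.85) = 1.036, giving δ = 2.681.
(The Φ(−δ − z_{α/2}) term is vanishingly small for δ > 0 and is dropped in the standard sample-size formula.)
δ = d·√n ⇒ n = (δ/d)² = (2.681 / 0.96)² = 7.80.
Round up to the next whole unit.

n = 8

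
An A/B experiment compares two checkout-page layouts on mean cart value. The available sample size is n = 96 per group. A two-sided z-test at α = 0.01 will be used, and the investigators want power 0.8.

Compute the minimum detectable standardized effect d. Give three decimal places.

Required noncentrality: δ = z_{0.005} + z_{0.20} = 2.576 + 0.842 = 3.417.
(The second rejection-region term Φ(−δ − z_{α/2}) is negligible and dropped.)
δ = d·√(n/2) ⇒ d = δ/√(n/2) = 3.417/√(96/2) = 0.4933.

d ≈ 0.493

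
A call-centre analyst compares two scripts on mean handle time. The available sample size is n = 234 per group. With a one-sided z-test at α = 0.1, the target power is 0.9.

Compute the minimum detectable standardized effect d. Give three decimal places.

d ≈ 0.237

Need Φ(δ − 1.282) = 0.9, so δ = 1.282 + 1.282 = 2.563.
δ = d·√(n/2) ⇒ d = δ/√(n/2) = 2.563/√(234/2) = 0.2370.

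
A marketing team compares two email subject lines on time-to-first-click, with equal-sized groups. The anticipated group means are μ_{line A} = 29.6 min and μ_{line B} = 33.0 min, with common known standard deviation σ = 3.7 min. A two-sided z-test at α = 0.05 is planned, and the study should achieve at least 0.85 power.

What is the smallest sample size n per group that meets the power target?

Standardized effect: d = |μ_{line A} − μ_{line B}| / σ = |29.6 − 33.0| / 3.7 = 0.9189
For power 0.85 need Φ(δ − z_{0.025}) = 0.85, so δ = z_{0.025} + z_{0.15} = 1.960 + 1.036 = 2.996.
(For δ > 0 the lower-tail rejection region contributes negligibly to power, so the one-term inversion is standard.)
δ = d·√(n/2) ⇒ n = 2(δ/d)² = 2 × (2.996 / 0.9189)² = 21.27.
Round up to the next whole unit.

n = 22 per group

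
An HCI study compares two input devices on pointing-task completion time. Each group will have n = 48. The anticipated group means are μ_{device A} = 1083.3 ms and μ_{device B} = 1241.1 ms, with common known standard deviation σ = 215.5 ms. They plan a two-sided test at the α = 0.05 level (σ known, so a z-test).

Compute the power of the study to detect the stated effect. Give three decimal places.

Power ≈ 0.948

Standardized effect: d = |μ_{device A} − μ_{device B}| / σ = |1083.3 − 1241.1| / 215.5 = 0.7323
Noncentrality parameter: δ = d·√(n/2) = 0.7323 × √(48/2) = 3.5873
Two-sided α = 0.05 → critical value z_{0.025} = 1.960.
Power = Φ(δ − 1.960) + Φ(−δ − 1.960) = Φ(1.627) + Φ(-5.547) = 0.9482 + 0.0000 = 0.9482.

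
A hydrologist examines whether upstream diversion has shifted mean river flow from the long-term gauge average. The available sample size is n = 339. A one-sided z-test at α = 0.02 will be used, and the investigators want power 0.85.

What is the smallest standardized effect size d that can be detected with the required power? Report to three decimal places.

d ≈ 0.168

Need Φ(δ − 2.054) = 0.85, so δ = 2.054 + 1.036 = 3.090.
δ = d·√n ⇒ d = δ/√n = 3.090/√339 = 0.1678.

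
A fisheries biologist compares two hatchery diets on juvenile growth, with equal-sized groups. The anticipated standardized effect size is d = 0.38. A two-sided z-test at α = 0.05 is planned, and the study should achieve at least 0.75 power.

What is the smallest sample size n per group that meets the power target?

Set Φ(δ − 1.960) = 0.75; then δ − 1.960 = Φ⁻¹(0.75) = 0.674, giving δ = 2.634.
(For δ > 0 the lower-tail rejection region contributes negligibly to power, so the one-term inversion is standard.)
δ = d·√(n/2) ⇒ n = 2(δ/d)² = 2 × (2.634 / 0.38)² = 96.13.
Round up to the next whole unit.

n = 97 per group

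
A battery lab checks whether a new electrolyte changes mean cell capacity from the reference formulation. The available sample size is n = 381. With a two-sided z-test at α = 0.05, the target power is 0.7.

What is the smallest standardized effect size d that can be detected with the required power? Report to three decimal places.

d ≈ 0.127

Need Φ(δ − 1.960) = 0.7, so δ = 1.960 + 0.524 = 2.484.
(Lower-tail contribution to power is negligible for δ > 0.)
δ = d·√n ⇒ d = δ/√n = 2.484/√381 = 0.1273.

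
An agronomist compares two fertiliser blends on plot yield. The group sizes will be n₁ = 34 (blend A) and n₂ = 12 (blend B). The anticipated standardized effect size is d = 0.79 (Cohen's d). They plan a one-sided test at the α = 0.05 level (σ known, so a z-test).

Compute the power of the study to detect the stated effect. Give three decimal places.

Noncentrality parameter: δ = d / √(1/n₁ + 1/n₂) = 0.79 / √(1/34 + 1/12) = 2.3528
One-sided α = 0.05 → critical value z_{0.05} = 1.645.
Power = P(Z > 1.645 − δ) = Φ(0.708) = 0.7605.

Power ≈ 0.760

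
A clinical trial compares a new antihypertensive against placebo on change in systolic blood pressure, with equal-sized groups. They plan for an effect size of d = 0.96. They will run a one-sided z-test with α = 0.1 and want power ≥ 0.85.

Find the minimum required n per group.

n = 12 per group

Set Φ(δ − 1.282) = 0.85; then δ − 1.282 = Φ⁻¹(0.85) = 1.036, giving δ = 2.318.
δ = d·√(n/2) ⇒ n = 2(δ/d)² = 2 × (2.318 / 0.96)² = 11.66.
Round up to the next whole unit.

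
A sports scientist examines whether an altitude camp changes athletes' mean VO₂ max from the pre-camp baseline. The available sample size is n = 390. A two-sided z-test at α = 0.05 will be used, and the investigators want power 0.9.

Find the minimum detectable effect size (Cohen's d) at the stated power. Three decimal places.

Need Φ(δ − 1.960) = 0.9, so δ = 1.960 + 1.282 = 3.242.
(The second rejection-region term Φ(−δ − z_{α/2}) is negligible and dropped.)
δ = d·√n ⇒ d = δ/√n = 3.242/√390 = 0.1641.

d ≈ 0.164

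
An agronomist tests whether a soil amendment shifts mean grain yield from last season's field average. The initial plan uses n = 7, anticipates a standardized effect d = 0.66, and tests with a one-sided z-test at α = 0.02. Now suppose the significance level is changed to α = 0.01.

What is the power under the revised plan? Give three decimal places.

δ = d·√n = 0.66 × √7 = 1.7462 (unchanged). New critical value: z_{0.01} = 2.326.
Revised power = P(Z > 2.326 − δ) = Φ(-0.580) = 0.2809.

Power ≈ 0.281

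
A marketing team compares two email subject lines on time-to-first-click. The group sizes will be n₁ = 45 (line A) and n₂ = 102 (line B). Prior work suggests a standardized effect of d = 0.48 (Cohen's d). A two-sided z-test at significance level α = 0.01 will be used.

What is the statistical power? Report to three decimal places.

Power ≈ 0.542

Noncentrality parameter: δ = d / √(1/n₁ + 1/n₂) = 0.48 / √(1/45 + 1/102) = 2.6822
Two-sided α = 0.01 → critical value z_{0.005} = 2.576.
Power = Φ(δ − 2.576) + Φ(−δ − 2.576) = Φ(0.106) + Φ(-5.258) = 0.5424 + 0.0000 = 0.5424.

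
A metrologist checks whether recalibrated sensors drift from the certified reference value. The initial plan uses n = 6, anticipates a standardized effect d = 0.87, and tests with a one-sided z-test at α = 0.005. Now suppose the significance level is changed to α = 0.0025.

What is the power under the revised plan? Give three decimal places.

δ = d·√n = 0.87 × √6 = 2.1311 (unchanged). New critical value: z_{0.0025} = 2.807.
Revised power = Φ(δ − 2.807) = Φ(-0.676) = 0.2495.

Power ≈ 0.250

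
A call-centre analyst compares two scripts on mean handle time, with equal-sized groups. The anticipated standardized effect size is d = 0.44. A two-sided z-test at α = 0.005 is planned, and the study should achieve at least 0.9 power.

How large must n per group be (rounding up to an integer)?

n = 173 per group

Set Φ(δ − 2.807) = 0.9; then δ − 2.807 = Φ⁻¹(0.9) = 1.282, giving δ = 4.089.
(For δ > 0 the lower-tail rejection region contributes negligibly to power, so the one-term inversion is standard.)
δ = d·√(n/2) ⇒ n = 2(δ/d)² = 2 × (4.089 / 0.44)² = 172.69.
Rounding up, n = 173 per group.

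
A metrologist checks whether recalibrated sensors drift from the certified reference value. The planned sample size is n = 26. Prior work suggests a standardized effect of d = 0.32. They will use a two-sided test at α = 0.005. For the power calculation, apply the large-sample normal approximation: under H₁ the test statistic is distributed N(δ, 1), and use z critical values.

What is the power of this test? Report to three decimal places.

Power ≈ 0.120

Noncentrality parameter: δ = d·√n = 0.32 × √26 = 1.6317
Two-sided α = 0.005 → critical value z_{0.0025} = 2.807.
Power = Φ(δ − 2.807) + Φ(−δ − 2.807) = Φ(-1.175) + Φ(-4.439) = 0.1199 + 0.0000 = 0.1199.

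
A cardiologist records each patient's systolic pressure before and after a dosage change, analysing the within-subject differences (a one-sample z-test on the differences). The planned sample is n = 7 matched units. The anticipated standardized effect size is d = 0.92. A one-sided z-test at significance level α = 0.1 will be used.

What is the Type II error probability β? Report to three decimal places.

Noncentrality parameter: δ = d·√n = 0.92 × √7 = 2.4341
One-sided α = 0.1 → critical value z_{0.1} = 1.282.
Power = P(Z > 1.282 − δ) = Φ(1.153) = 0.8755.
Type II error: β = 1 − power = 1 − 0.8755 = 0.1245.

β ≈ 0.125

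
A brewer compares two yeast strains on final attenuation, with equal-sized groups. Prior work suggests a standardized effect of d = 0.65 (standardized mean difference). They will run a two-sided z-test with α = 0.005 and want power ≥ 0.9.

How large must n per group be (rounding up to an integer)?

n = 80 per group

Set Φ(δ − 2.807) = 0.9; then δ − 2.807 = Φ⁻¹(0.9) = 1.282, giving δ = 4.089.
(The Φ(−δ − z_{α/2}) term is vanishingly small for δ > 0 and is dropped in the standard sample-size formula.)
δ = d·√(n/2) ⇒ n = 2(δ/d)² = 2 × (4.089 / 0.65)² = 79.13.
Round up to the next whole unit.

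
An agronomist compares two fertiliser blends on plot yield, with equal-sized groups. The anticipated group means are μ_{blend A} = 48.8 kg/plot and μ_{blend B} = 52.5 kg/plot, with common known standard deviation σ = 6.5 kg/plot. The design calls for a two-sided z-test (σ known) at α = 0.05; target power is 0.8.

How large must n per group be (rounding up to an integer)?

Standardized effect: d = |μ_{blend A} − μ_{blend B}| / σ = |48.8 − 52.5| / 6.5 = 0.5692
Set Φ(δ − 1.960) = 0.8; then δ − 1.960 = Φ⁻¹(0.8) = 0.842, giving δ = 2.802.
(The Φ(−δ − z_{α/2}) term is vanishingly small for δ > 0 and is dropped in the standard sample-size formula.)
δ = d·√(n/2) ⇒ n = 2(δ/d)² = 2 × (2.802 / 0.5692)² = 48.45.
Round up to the next whole unit.

n = 49 per group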